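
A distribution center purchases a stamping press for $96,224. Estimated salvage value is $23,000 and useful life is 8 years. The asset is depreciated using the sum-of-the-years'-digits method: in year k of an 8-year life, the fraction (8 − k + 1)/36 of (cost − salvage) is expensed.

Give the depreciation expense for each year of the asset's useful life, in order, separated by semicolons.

Depreciable base = $96,224 − $23,000 = $73,224.
Sum of the years' digits = 8+7+6+5+4+3+2+1 = 36.
Year 1: $73,224 × 8/36 = $16,272. Book value $79,952.
Year 2: $73,224 × 7/36 = $14,238. Book value $65,714.
Year 3: $73,224 × 6/36 = $12,204. Book value $53,510.
Year 4: $73,224 × 5/36 = $10,170. Book value $43,340.
Year 5: $73,224 × 4/36 = $8,136. Book value $35,204.
Year 6: $73,224 × 3/36 = $6,102. Book value $29,102.
Year 7: $73,224 × 2/36 = $4,068. Book value $25,034.
Year 8: $73,224 × 1/36 = $2,034. Book value $23,000.

$16,272; $14,238; $12,204; $10,170; $8,136; $6,102; $4,068; $2,034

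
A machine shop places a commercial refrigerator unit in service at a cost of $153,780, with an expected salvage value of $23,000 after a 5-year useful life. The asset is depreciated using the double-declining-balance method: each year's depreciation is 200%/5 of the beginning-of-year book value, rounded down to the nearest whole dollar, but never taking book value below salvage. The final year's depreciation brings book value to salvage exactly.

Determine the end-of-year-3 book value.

Depreciable base = $153,780 − $23,000 = $130,780.
Year 1: ⌊$153,780 × 200%/5⌋ = $61,512. Book value $92,268.
Year 2: ⌊$92,268 × 200%/5⌋ = $36,907. Book value $55,361.
Year 3: ⌊$55,361 × 200%/5⌋ = $22,144. Book value $33,217.

$33,217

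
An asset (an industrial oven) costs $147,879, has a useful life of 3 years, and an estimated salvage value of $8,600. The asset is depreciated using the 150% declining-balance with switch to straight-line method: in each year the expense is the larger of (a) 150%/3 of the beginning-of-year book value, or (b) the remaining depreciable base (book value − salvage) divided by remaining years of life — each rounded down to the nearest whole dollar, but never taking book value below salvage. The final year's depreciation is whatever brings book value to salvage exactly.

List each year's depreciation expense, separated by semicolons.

Depreciable base = $147,879 − $8,600 = $139,279.
Year 1: DB = ⌊$147,879 × 150%/3⌋ = $73,939; SL = ⌊$139,279/3⌋ = $46,426 → take DB $73,939. Book value $73,940.
Year 2: DB = ⌊$73,940 × 150%/3⌋ = $36,970; SL = ⌊$65,340/2⌋ = $32,670 → take DB $36,970. Book value $36,970.
Year 3 (final): $36,970 − $8,600 = $28,370. Book value $8,600.

$73,939; $36,970; $28,370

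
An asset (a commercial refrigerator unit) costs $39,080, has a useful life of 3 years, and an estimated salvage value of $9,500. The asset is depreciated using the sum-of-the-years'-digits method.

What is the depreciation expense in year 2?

$9,860

Depreciable base = $39,080 − $9,500 = $29,580.
Sum of the years' digits = 3+2+1 = 6.
Year 1: $29,580 × 3/6 = $14,790. Book value $24,290.
Year 2: $29,580 × 2/6 = $9,860. Book value $14,430.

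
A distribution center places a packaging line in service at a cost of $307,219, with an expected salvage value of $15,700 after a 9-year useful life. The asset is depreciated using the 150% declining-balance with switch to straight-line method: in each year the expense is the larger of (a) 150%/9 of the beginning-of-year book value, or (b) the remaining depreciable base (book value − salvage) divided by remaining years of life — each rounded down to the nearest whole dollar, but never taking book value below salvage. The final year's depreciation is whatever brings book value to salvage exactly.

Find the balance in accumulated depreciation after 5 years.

$185,551

Depreciable base = $307,219 − $15,700 = $291,519.
Year 1: DB = ⌊$307,219 × 150%/9⌋ = $51,203; SL = ⌊$291,519/9⌋ = $32,391 → take DB $51,203. Book value $256,016.
Year 2: DB = ⌊$256,016 × 150%/9⌋ = $42,669; SL = ⌊$240,316/8⌋ = $30,039 → take DB $42,669. Book value $213,347.
Year 3: DB = ⌊$213,347 × 150%/9⌋ = $35,557; SL = ⌊$197,647/7⌋ = $28,235 → take DB $35,557. Book value $177,790.
Year 4: DB = ⌊$177,790 × 150%/9⌋ = $29,631; SL = ⌊$162,090/6⌋ = $27,015 → take DB $29,631. Book value $148,159.
Year 5: DB = ⌊$148,159 × 150%/9⌋ = $24,693; SL = ⌊$132,459/5⌋ = $26,491 → take SL $26,491. Book value $121,668.
Accumulated through year 5 = $307,219 − $121,668 = $185,551.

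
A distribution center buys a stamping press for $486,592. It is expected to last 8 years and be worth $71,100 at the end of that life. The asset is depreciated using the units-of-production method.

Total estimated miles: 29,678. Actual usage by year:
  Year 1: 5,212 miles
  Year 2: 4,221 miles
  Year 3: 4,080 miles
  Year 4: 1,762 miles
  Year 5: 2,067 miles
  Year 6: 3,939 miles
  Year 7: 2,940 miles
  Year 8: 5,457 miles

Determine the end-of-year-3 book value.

Depreciable base = $486,592 − $71,100 = $415,492.
Rate = $415,492 / 29,678 miles = $14 per mile.
Year 1: 5,212 × $14 = $72,968. Book value $413,624.
Year 2: 4,221 × $14 = $59,094. Book value $354,530.
Year 3: 4,080 × $14 = $57,120. Book value $297,410.

$297,410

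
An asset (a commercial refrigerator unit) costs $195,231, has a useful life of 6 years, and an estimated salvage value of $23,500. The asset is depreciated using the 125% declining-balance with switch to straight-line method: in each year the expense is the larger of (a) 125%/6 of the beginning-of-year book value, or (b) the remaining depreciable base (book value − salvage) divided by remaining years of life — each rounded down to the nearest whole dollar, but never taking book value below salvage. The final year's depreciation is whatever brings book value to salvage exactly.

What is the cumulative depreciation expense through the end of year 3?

Depreciable base = $195,231 − $23,500 = $171,731.
Year 1: DB = ⌊$195,231 × 125%/6⌋ = $40,673; SL = ⌊$171,731/6⌋ = $28,621 → take DB $40,673. Book value $154,558.
Year 2: DB = ⌊$154,558 × 125%/6⌋ = $32,199; SL = ⌊$131,058/5⌋ = $26,211 → take DB $32,199. Book value $122,359.
Year 3: DB = ⌊$122,359 × 125%/6⌋ = $25,491; SL = ⌊$98,859/4⌋ = $24,714 → take DB $25,491. Book value $96,868.
Accumulated through year 3 = $195,231 − $96,868 = $98,363.

$98,363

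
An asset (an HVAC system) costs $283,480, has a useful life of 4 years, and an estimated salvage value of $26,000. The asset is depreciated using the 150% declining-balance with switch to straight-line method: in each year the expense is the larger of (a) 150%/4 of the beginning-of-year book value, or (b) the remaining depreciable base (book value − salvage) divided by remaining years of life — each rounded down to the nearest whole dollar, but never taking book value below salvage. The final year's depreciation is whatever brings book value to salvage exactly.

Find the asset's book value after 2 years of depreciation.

$110,735

Depreciable base = $283,480 − $26,000 = $257,480.
Year 1: DB = ⌊$283,480 × 150%/4⌋ = $106,305; SL = ⌊$257,480/4⌋ = $64,370 → take DB $106,305. Book value $177,175.
Year 2: DB = ⌊$177,175 × 150%/4⌋ = $66,440; SL = ⌊$151,175/3⌋ = $50,391 → take DB $66,440. Book value $110,735.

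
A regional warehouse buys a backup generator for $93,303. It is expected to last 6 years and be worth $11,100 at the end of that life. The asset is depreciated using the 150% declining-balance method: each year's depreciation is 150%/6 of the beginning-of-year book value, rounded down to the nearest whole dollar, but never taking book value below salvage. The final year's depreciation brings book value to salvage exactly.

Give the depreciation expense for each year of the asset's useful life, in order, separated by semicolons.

$23,325; $17,494; $13,121; $9,840; $7,380; $11,043

Depreciable base = $93,303 − $11,100 = $82,203.
Year 1: ⌊$93,303 × 150%/6⌋ = $23,325. Book value $69,978.
Year 2: ⌊$69,978 × 150%/6⌋ = $17,494. Book value $52,484.
Year 3: ⌊$52,484 × 150%/6⌋ = $13,121. Book value $39,363.
Year 4: ⌊$39,363 × 150%/6⌋ = $9,840. Book value $29,523.
Year 5: ⌊$29,523 × 150%/6⌋ = $7,380. Book value $22,143.
Year 6 (final): $22,143 − $11,100 = $11,043. Book value $11,100.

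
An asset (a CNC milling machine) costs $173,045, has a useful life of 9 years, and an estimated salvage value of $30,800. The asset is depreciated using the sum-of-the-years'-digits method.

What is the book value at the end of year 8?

Depreciable base = $173,045 − $30,800 = $142,245.
Sum of the years' digits = 9+8+7+6+5+4+3+2+1 = 45.
Year 1: $142,245 × 9/45 = $28,449. Book value $144,596.
Year 2: $142,245 × 8/45 = $25,288. Book value $119,308.
Year 3: $142,245 × 7/45 = $22,127. Book value $97,181.
Year 4: $142,245 × 6/45 = $18,966. Book value $78,215.
Year 5: $142,245 × 5/45 = $15,805. Book value $62,410.
Year 6: $142,245 × 4/45 = $12,644. Book value $49,766.
Year 7: $142,245 × 3/45 = $9,483. Book value $40,283.
Year 8: $142,245 × 2/45 = $6,322. Book value $33,961.

$33,961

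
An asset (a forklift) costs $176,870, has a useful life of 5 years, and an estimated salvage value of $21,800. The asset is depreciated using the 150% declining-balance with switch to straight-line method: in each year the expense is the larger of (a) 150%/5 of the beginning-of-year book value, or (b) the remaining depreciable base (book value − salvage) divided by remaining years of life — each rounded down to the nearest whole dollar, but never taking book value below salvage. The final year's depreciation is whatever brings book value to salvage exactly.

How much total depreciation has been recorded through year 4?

$135,636

Depreciable base = $176,870 − $21,800 = $155,070.
Year 1: DB = ⌊$176,870 × 150%/5⌋ = $53,061; SL = ⌊$155,070/5⌋ = $31,014 → take DB $53,061. Book value $123,809.
Year 2: DB = ⌊$123,809 × 150%/5⌋ = $37,142; SL = ⌊$102,009/4⌋ = $25,502 → take DB $37,142. Book value $86,667.
Year 3: DB = ⌊$86,667 × 150%/5⌋ = $26,000; SL = ⌊$64,867/3⌋ = $21,622 → take DB $26,000. Book value $60,667.
Year 4: DB = ⌊$60,667 × 150%/5⌋ = $18,200; SL = ⌊$38,867/2⌋ = $19,433 → take SL $19,433. Book value $41,234.
Accumulated through year 4 = $176,870 − $41,234 = $135,636.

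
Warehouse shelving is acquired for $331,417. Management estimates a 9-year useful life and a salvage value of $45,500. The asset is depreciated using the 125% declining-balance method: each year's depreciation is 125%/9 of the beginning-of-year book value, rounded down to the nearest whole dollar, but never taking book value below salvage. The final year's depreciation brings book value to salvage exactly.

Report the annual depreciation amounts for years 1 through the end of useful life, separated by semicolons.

$46,030; $39,637; $34,131; $29,391; $25,309; $21,794; $18,767; $16,160; $54,698

Depreciable base = $331,417 − $45,500 = $285,917.
Year 1: ⌊$331,417 × 125%/9⌋ = $46,030. Book value $285,387.
Year 2: ⌊$285,387 × 125%/9⌋ = $39,637. Book value $245,750.
Year 3: ⌊$245,750 × 125%/9⌋ = $34,131. Book value $211,619.
Year 4: ⌊$211,619 × 125%/9⌋ = $29,391. Book value $182,228.
Year 5: ⌊$182,228 × 125%/9⌋ = $25,309. Book value $156,919.
Year 6: ⌊$156,919 × 125%/9⌋ = $21,794. Book value $135,125.
Year 7: ⌊$135,125 × 125%/9⌋ = $18,767. Book value $116,358.
Year 8: ⌊$116,358 × 125%/9⌋ = $16,160. Book value $100,198.
Year 9 (final): $100,198 − $45,500 = $54,698. Book value $45,500.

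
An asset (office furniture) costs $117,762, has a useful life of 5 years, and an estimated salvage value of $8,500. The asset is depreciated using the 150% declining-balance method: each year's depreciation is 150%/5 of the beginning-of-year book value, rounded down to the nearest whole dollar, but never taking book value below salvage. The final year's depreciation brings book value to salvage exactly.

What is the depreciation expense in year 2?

Depreciable base = $117,762 − $8,500 = $109,262.
Year 1: ⌊$117,762 × 150%/5⌋ = $35,328. Book value $82,434.
Year 2: ⌊$82,434 × 150%/5⌋ = $24,730. Book value $57,704.

$24,730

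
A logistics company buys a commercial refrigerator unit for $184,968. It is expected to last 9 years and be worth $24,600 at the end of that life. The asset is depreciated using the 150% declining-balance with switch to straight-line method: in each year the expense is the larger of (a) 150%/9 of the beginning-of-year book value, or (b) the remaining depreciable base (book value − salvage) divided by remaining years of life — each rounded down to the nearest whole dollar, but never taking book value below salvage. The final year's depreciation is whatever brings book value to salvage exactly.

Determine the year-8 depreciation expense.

Depreciable base = $184,968 − $24,600 = $160,368.
Year 1: DB = ⌊$184,968 × 150%/9⌋ = $30,828; SL = ⌊$160,368/9⌋ = $17,818 → take DB $30,828. Book value $154,140.
Year 2: DB = ⌊$154,140 × 150%/9⌋ = $25,690; SL = ⌊$129,540/8⌋ = $16,192 → take DB $25,690. Book value $128,450.
Year 3: DB = ⌊$128,450 × 150%/9⌋ = $21,408; SL = ⌊$103,850/7⌋ = $14,835 → take DB $21,408. Book value $107,042.
Year 4: DB = ⌊$107,042 × 150%/9⌋ = $17,840; SL = ⌊$82,442/6⌋ = $13,740 → take DB $17,840. Book value $89,202.
Year 5: DB = ⌊$89,202 × 150%/9⌋ = $14,867; SL = ⌊$64,602/5⌋ = $12,920 → take DB $14,867. Book value $74,335.
Year 6: DB = ⌊$74,335 × 150%/9⌋ = $12,389; SL = ⌊$49,735/4⌋ = $12,433 → take SL $12,433. Book value $61,902.
Year 7: DB = ⌊$61,902 × 150%/9⌋ = $10,317; SL = ⌊$37,302/3⌋ = $12,434 → take SL $12,434. Book value $49,468.
Year 8: DB = ⌊$49,468 × 150%/9⌋ = $8,244; SL = ⌊$24,868/2⌋ = $12,434 → take SL $12,434. Book value $37,034.

$12,434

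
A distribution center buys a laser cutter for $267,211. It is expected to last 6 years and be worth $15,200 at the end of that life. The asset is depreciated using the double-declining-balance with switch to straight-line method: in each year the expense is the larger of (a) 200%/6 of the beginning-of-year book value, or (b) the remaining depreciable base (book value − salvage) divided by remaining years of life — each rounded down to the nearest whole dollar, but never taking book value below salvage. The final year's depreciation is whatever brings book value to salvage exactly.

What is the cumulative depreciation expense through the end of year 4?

Depreciable base = $267,211 − $15,200 = $252,011.
Year 1: DB = ⌊$267,211 × 200%/6⌋ = $89,070; SL = ⌊$252,011/6⌋ = $42,001 → take DB $89,070. Book value $178,141.
Year 2: DB = ⌊$178,141 × 200%/6⌋ = $59,380; SL = ⌊$162,941/5⌋ = $32,588 → take DB $59,380. Book value $118,761.
Year 3: DB = ⌊$118,761 × 200%/6⌋ = $39,587; SL = ⌊$103,561/4⌋ = $25,890 → take DB $39,587. Book value $79,174.
Year 4: DB = ⌊$79,174 × 200%/6⌋ = $26,391; SL = ⌊$63,974/3⌋ = $21,324 → take DB $26,391. Book value $52,783.
Accumulated through year 4 = $267,211 − $52,783 = $214,428.

$214,428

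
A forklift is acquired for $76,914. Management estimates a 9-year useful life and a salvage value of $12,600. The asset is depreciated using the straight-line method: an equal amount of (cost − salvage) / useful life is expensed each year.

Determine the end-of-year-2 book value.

Depreciable base = $76,914 − $12,600 = $64,314.
Annual expense = $64,314 / 9 = $7,146.
End of year 1: book value $69,768.
End of year 2: book value $62,622.

$62,622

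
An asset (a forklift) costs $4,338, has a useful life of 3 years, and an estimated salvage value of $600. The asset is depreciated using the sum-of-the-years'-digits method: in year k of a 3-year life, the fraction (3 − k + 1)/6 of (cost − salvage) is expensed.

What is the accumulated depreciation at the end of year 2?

Depreciable base = $4,338 − $600 = $3,738.
Sum of the years' digits = 3+2+1 = 6.
Year 1: $3,738 × 3/6 = $1,869. Book value $2,469.
Year 2: $3,738 × 2/6 = $1,246. Book value $1,223.
Accumulated through year 2 = $4,338 − $1,223 = $3,115.

$3,115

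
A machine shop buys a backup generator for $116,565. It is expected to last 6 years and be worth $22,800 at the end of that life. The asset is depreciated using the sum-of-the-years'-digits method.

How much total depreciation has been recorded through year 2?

Depreciable base = $116,565 − $22,800 = $93,765.
Sum of the years' digits = 6+5+4+3+2+1 = 21.
Year 1: $93,765 × 6/21 = $26,790. Book value $89,775.
Year 2: $93,765 × 5/21 = $22,325. Book value $67,450.
Accumulated through year 2 = $116,565 − $67,450 = $49,115.

$49,115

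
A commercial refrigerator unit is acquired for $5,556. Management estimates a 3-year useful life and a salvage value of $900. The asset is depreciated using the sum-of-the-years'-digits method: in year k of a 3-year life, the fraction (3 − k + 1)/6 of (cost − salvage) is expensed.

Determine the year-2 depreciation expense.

Depreciable base = $5,556 − $900 = $4,656.
Sum of the years' digits = 3+2+1 = 6.
Year 1: $4,656 × 3/6 = $2,328. Book value $3,228.
Year 2: $4,656 × 2/6 = $1,552. Book value $1,676.

$1,552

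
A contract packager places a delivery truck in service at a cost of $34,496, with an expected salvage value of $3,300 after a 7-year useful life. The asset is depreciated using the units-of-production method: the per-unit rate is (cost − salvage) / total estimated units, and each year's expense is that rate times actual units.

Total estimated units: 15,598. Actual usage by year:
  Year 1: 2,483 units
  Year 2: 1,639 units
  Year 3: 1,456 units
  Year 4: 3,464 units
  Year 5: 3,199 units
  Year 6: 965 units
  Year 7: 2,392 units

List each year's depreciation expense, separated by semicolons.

$4,966; $3,278; $2,912; $6,928; $6,398; $1,930; $4,784

Depreciable base = $34,496 − $3,300 = $31,196.
Rate = $31,196 / 15,598 units = $2 per unit.
Year 1: 2,483 × $2 = $4,966. Book value $29,530.
Year 2: 1,639 × $2 = $3,278. Book value $26,252.
Year 3: 1,456 × $2 = $2,912. Book value $23,340.
Year 4: 3,464 × $2 = $6,928. Book value $16,412.
Year 5: 3,199 × $2 = $6,398. Book value $10,014.
Year 6: 965 × $2 = $1,930. Book value $8,084.
Year 7: 2,392 × $2 = $4,784. Book value $3,300.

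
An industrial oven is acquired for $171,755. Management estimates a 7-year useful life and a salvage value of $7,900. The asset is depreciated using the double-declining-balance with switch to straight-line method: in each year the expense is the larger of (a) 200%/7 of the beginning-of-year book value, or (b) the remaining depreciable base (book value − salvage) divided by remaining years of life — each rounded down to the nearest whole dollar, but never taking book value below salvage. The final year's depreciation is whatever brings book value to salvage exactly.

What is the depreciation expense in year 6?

Depreciable base = $171,755 − $7,900 = $163,855.
Year 1: DB = ⌊$171,755 × 200%/7⌋ = $49,072; SL = ⌊$163,855/7⌋ = $23,407 → take DB $49,072. Book value $122,683.
Year 2: DB = ⌊$122,683 × 200%/7⌋ = $35,052; SL = ⌊$114,783/6⌋ = $19,130 → take DB $35,052. Book value $87,631.
Year 3: DB = ⌊$87,631 × 200%/7⌋ = $25,037; SL = ⌊$79,731/5⌋ = $15,946 → take DB $25,037. Book value $62,594.
Year 4: DB = ⌊$62,594 × 200%/7⌋ = $17,884; SL = ⌊$54,694/4⌋ = $13,673 → take DB $17,884. Book value $44,710.
Year 5: DB = ⌊$44,710 × 200%/7⌋ = $12,774; SL = ⌊$36,810/3⌋ = $12,270 → take DB $12,774. Book value $31,936.
Year 6: DB = ⌊$31,936 × 200%/7⌋ = $9,124; SL = ⌊$24,036/2⌋ = $12,018 → take SL $12,018. Book value $19,918.

$12,018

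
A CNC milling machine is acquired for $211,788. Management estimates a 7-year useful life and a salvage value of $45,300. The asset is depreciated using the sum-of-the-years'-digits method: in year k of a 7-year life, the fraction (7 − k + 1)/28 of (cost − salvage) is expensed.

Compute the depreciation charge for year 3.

$29,730

Depreciable base = $211,788 − $45,300 = $166,488.
Sum of the years' digits = 7+6+5+4+3+2+1 = 28.
Year 1: $166,488 × 7/28 = $41,622. Book value $170,166.
Year 2: $166,488 × 6/28 = $35,676. Book value $134,490.
Year 3: $166,488 × 5/28 = $29,730. Book value $104,760.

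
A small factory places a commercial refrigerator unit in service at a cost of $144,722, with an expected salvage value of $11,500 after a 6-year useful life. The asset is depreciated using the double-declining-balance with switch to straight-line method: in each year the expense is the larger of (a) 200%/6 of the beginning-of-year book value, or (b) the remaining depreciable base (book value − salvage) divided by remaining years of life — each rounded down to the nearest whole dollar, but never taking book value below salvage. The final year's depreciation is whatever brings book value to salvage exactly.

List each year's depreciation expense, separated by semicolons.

$48,240; $32,160; $21,440; $14,294; $9,529; $7,559

Depreciable base = $144,722 − $11,500 = $133,222.
Year 1: DB = ⌊$144,722 × 200%/6⌋ = $48,240; SL = ⌊$133,222/6⌋ = $22,203 → take DB $48,240. Book value $96,482.
Year 2: DB = ⌊$96,482 × 200%/6⌋ = $32,160; SL = ⌊$84,982/5⌋ = $16,996 → take DB $32,160. Book value $64,322.
Year 3: DB = ⌊$64,322 × 200%/6⌋ = $21,440; SL = ⌊$52,822/4⌋ = $13,205 → take DB $21,440. Book value $42,882.
Year 4: DB = ⌊$42,882 × 200%/6⌋ = $14,294; SL = ⌊$31,382/3⌋ = $10,460 → take DB $14,294. Book value $28,588.
Year 5: DB = ⌊$28,588 × 200%/6⌋ = $9,529; SL = ⌊$17,088/2⌋ = $8,544 → take DB $9,529. Book value $19,059.
Year 6 (final): $19,059 − $11,500 = $7,559. Book value $11,500.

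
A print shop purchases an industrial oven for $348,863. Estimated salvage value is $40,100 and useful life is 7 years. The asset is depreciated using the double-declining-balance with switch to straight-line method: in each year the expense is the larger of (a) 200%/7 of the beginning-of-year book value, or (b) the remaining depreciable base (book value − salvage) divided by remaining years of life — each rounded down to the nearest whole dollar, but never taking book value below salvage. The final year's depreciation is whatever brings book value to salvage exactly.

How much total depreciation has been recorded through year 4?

Depreciable base = $348,863 − $40,100 = $308,763.
Year 1: DB = ⌊$348,863 × 200%/7⌋ = $99,675; SL = ⌊$308,763/7⌋ = $44,109 → take DB $99,675. Book value $249,188.
Year 2: DB = ⌊$249,188 × 200%/7⌋ = $71,196; SL = ⌊$209,088/6⌋ = $34,848 → take DB $71,196. Book value $177,992.
Year 3: DB = ⌊$177,992 × 200%/7⌋ = $50,854; SL = ⌊$137,892/5⌋ = $27,578 → take DB $50,854. Book value $127,138.
Year 4: DB = ⌊$127,138 × 200%/7⌋ = $36,325; SL = ⌊$87,038/4⌋ = $21,759 → take DB $36,325. Book value $90,813.
Accumulated through year 4 = $348,863 − $90,813 = $258,050.

$258,050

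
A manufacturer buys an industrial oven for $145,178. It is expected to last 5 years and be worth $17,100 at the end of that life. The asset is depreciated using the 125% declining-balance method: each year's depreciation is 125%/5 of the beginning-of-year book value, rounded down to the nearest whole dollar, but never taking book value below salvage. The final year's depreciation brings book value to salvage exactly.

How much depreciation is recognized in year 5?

Depreciable base = $145,178 − $17,100 = $128,078.
Year 1: ⌊$145,178 × 125%/5⌋ = $36,294. Book value $108,884.
Year 2: ⌊$108,884 × 125%/5⌋ = $27,221. Book value $81,663.
Year 3: ⌊$81,663 × 125%/5⌋ = $20,415. Book value $61,248.
Year 4: ⌊$61,248 × 125%/5⌋ = $15,312. Book value $45,936.
Year 5 (final): $45,936 − $17,100 = $28,836. Book value $17,100.

$28,836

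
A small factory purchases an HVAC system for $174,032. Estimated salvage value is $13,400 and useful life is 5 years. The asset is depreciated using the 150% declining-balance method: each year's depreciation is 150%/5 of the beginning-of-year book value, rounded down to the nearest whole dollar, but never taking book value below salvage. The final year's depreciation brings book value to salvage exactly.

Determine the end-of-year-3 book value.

Depreciable base = $174,032 − $13,400 = $160,632.
Year 1: ⌊$174,032 × 150%/5⌋ = $52,209. Book value $121,823.
Year 2: ⌊$121,823 × 150%/5⌋ = $36,546. Book value $85,277.
Year 3: ⌊$85,277 × 150%/5⌋ = $25,583. Book value $59,694.

$59,694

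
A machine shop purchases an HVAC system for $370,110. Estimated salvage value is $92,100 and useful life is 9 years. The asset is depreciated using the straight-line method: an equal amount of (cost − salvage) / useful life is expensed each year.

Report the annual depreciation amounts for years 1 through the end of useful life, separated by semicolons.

$30,890; $30,890; $30,890; $30,890; $30,890; $30,890; $30,890; $30,890; $30,890

Depreciable base = $370,110 − $92,100 = $278,010.
Annual expense = $278,010 / 9 = $30,890.
End of year 1: book value $339,220.
End of year 2: book value $308,330.
End of year 3: book value $277,440.
End of year 4: book value $246,550.
End of year 5: book value $215,660.
End of year 6: book value $184,770.
End of year 7: book value $153,880.
End of year 8: book value $122,990.
End of year 9: book value $92,100.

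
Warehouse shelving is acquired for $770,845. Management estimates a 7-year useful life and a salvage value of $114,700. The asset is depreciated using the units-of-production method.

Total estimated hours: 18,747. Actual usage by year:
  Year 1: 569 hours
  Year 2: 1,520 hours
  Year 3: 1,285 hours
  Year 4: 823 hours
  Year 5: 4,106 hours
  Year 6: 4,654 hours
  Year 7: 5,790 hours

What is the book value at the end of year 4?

Depreciable base = $770,845 − $114,700 = $656,145.
Rate = $656,145 / 18,747 hours = $35 per hour.
Year 1: 569 × $35 = $19,915. Book value $750,930.
Year 2: 1,520 × $35 = $53,200. Book value $697,730.
Year 3: 1,285 × $35 = $44,975. Book value $652,755.
Year 4: 823 × $35 = $28,805. Book value $623,950.

$623,950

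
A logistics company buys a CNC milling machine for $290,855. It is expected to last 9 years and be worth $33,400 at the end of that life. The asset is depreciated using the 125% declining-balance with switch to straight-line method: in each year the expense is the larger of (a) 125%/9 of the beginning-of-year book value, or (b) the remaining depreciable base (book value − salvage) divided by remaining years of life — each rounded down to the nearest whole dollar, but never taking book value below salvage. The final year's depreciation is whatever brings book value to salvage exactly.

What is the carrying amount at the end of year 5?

Depreciable base = $290,855 − $33,400 = $257,455.
Year 1: DB = ⌊$290,855 × 125%/9⌋ = $40,396; SL = ⌊$257,455/9⌋ = $28,606 → take DB $40,396. Book value $250,459.
Year 2: DB = ⌊$250,459 × 125%/9⌋ = $34,785; SL = ⌊$217,059/8⌋ = $27,132 → take DB $34,785. Book value $215,674.
Year 3: DB = ⌊$215,674 × 125%/9⌋ = $29,954; SL = ⌊$182,274/7⌋ = $26,039 → take DB $29,954. Book value $185,720.
Year 4: DB = ⌊$185,720 × 125%/9⌋ = $25,794; SL = ⌊$152,320/6⌋ = $25,386 → take DB $25,794. Book value $159,926.
Year 5: DB = ⌊$159,926 × 125%/9⌋ = $22,211; SL = ⌊$126,526/5⌋ = $25,305 → take SL $25,305. Book value $134,621.

$134,621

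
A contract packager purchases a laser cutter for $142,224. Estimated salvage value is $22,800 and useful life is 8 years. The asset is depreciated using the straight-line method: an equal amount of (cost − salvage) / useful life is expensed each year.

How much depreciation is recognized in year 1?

$14,928

Depreciable base = $142,224 − $22,800 = $119,424.
Annual expense = $119,424 / 8 = $14,928.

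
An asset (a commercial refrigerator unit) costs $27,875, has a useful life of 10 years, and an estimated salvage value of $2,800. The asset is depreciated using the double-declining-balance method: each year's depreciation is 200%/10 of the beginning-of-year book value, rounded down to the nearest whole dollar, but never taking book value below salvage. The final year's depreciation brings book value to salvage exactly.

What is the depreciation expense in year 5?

Depreciable base = $27,875 − $2,800 = $25,075.
Year 1: ⌊$27,875 × 200%/10⌋ = $5,575. Book value $22,300.
Year 2: ⌊$22,300 × 200%/10⌋ = $4,460. Book value $17,840.
Year 3: ⌊$17,840 × 200%/10⌋ = $3,568. Book value $14,272.
Year 4: ⌊$14,272 × 200%/10⌋ = $2,854. Book value $11,418.
Year 5: ⌊$11,418 × 200%/10⌋ = $2,283. Book value $9,135.

$2,283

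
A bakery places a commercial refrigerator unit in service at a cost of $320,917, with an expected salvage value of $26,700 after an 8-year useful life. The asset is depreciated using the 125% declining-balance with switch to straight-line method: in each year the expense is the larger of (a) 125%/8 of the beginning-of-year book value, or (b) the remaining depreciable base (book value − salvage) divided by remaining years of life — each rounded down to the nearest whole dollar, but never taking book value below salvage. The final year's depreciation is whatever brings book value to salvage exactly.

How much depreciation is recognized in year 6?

Depreciable base = $320,917 − $26,700 = $294,217.
Year 1: DB = ⌊$320,917 × 125%/8⌋ = $50,143; SL = ⌊$294,217/8⌋ = $36,777 → take DB $50,143. Book value $270,774.
Year 2: DB = ⌊$270,774 × 125%/8⌋ = $42,308; SL = ⌊$244,074/7⌋ = $34,867 → take DB $42,308. Book value $228,466.
Year 3: DB = ⌊$228,466 × 125%/8⌋ = $35,697; SL = ⌊$201,766/6⌋ = $33,627 → take DB $35,697. Book value $192,769.
Year 4: DB = ⌊$192,769 × 125%/8⌋ = $30,120; SL = ⌊$166,069/5⌋ = $33,213 → take SL $33,213. Book value $159,556.
Year 5: DB = ⌊$159,556 × 125%/8⌋ = $24,930; SL = ⌊$132,856/4⌋ = $33,214 → take SL $33,214. Book value $126,342.
Year 6: DB = ⌊$126,342 × 125%/8⌋ = $19,740; SL = ⌊$99,642/3⌋ = $33,214 → take SL $33,214. Book value $93,128.

$33,214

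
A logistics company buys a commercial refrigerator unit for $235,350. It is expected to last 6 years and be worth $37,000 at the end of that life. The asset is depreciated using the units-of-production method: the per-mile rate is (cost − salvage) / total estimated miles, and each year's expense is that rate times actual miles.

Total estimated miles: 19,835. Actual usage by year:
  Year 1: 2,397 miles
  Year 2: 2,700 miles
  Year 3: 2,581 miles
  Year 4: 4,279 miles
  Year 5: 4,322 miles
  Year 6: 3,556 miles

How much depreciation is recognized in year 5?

Depreciable base = $235,350 − $37,000 = $198,350.
Rate = $198,350 / 19,835 miles = $10 per mile.
Year 1: 2,397 × $10 = $23,970. Book value $211,380.
Year 2: 2,700 × $10 = $27,000. Book value $184,380.
Year 3: 2,581 × $10 = $25,810. Book value $158,570.
Year 4: 4,279 × $10 = $42,790. Book value $115,780.
Year 5: 4,322 × $10 = $43,220. Book value $72,560.

$43,220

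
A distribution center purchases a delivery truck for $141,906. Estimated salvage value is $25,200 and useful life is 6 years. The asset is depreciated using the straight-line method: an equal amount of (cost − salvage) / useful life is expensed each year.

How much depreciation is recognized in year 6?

$19,451

Depreciable base = $141,906 − $25,200 = $116,706.
Annual expense = $116,706 / 6 = $19,451.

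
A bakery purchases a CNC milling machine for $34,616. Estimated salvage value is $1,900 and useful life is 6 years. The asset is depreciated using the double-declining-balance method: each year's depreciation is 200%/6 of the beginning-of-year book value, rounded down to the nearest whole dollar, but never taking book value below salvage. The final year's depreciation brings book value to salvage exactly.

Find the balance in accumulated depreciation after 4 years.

Depreciable base = $34,616 − $1,900 = $32,716.
Year 1: ⌊$34,616 × 200%/6⌋ = $11,538. Book value $23,078.
Year 2: ⌊$23,078 × 200%/6⌋ = $7,692. Book value $15,386.
Year 3: ⌊$15,386 × 200%/6⌋ = $5,128. Book value $10,258.
Year 4: ⌊$10,258 × 200%/6⌋ = $3,419. Book value $6,839.
Accumulated through year 4 = $34,616 − $6,839 = $27,777.

$27,777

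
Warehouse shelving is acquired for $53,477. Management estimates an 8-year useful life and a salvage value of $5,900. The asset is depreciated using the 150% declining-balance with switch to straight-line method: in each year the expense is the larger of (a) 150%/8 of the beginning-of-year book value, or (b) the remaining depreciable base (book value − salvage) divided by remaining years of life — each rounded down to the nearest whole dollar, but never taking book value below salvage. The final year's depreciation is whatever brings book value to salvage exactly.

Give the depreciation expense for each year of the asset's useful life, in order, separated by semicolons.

Depreciable base = $53,477 − $5,900 = $47,577.
Year 1: DB = ⌊$53,477 × 150%/8⌋ = $10,026; SL = ⌊$47,577/8⌋ = $5,947 → take DB $10,026. Book value $43,451.
Year 2: DB = ⌊$43,451 × 150%/8⌋ = $8,147; SL = ⌊$37,551/7⌋ = $5,364 → take DB $8,147. Book value $35,304.
Year 3: DB = ⌊$35,304 × 150%/8⌋ = $6,619; SL = ⌊$29,404/6⌋ = $4,900 → take DB $6,619. Book value $28,685.
Year 4: DB = ⌊$28,685 × 150%/8⌋ = $5,378; SL = ⌊$22,785/5⌋ = $4,557 → take DB $5,378. Book value $23,307.
Year 5: DB = ⌊$23,307 × 150%/8⌋ = $4,370; SL = ⌊$17,407/4⌋ = $4,351 → take DB $4,370. Book value $18,937.
Year 6: DB = ⌊$18,937 × 150%/8⌋ = $3,550; SL = ⌊$13,037/3⌋ = $4,345 → take SL $4,345. Book value $14,592.
Year 7: DB = ⌊$14,592 × 150%/8⌋ = $2,736; SL = ⌊$8,692/2⌋ = $4,346 → take SL $4,346. Book value $10,246.
Year 8 (final): $10,246 − $5,900 = $4,346. Book value $5,900.

$10,026; $8,147; $6,619; $5,378; $4,370; $4,345; $4,346; $4,346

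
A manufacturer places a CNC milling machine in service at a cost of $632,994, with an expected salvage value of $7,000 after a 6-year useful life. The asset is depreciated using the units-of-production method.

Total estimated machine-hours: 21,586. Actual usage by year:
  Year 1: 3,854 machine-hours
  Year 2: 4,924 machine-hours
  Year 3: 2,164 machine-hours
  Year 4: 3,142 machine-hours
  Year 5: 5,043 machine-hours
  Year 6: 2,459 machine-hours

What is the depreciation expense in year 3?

Depreciable base = $632,994 − $7,000 = $625,994.
Rate = $625,994 / 21,586 machine-hours = $29 per machine-hour.
Year 1: 3,854 × $29 = $111,766. Book value $521,228.
Year 2: 4,924 × $29 = $142,796. Book value $378,432.
Year 3: 2,164 × $29 = $62,756. Book value $315,676.

$62,756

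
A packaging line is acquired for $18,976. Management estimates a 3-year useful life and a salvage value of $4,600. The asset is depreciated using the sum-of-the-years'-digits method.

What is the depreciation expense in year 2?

Depreciable base = $18,976 − $4,600 = $14,376.
Sum of the years' digits = 3+2+1 = 6.
Year 1: $14,376 × 3/6 = $7,188. Book value $11,788.
Year 2: $14,376 × 2/6 = $4,792. Book value $6,996.

$4,792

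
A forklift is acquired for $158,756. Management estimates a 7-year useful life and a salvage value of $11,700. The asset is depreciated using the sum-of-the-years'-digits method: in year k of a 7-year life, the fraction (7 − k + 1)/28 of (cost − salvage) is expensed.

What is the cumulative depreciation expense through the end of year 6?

Depreciable base = $158,756 − $11,700 = $147,056.
Sum of the years' digits = 7+6+5+4+3+2+1 = 28.
Year 1: $147,056 × 7/28 = $36,764. Book value $121,992.
Year 2: $147,056 × 6/28 = $31,512. Book value $90,480.
Year 3: $147,056 × 5/28 = $26,260. Book value $64,220.
Year 4: $147,056 × 4/28 = $21,008. Book value $43,212.
Year 5: $147,056 × 3/28 = $15,756. Book value $27,456.
Year 6: $147,056 × 2/28 = $10,504. Book value $16,952.
Accumulated through year 6 = $158,756 − $16,952 = $141,804.

$141,804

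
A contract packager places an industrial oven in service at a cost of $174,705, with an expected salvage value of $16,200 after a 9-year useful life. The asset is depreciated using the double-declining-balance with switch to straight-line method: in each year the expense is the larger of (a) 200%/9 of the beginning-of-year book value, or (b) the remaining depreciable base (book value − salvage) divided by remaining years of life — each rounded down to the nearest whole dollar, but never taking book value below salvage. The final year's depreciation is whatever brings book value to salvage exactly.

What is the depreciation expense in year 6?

Depreciable base = $174,705 − $16,200 = $158,505.
Year 1: DB = ⌊$174,705 × 200%/9⌋ = $38,823; SL = ⌊$158,505/9⌋ = $17,611 → take DB $38,823. Book value $135,882.
Year 2: DB = ⌊$135,882 × 200%/9⌋ = $30,196; SL = ⌊$119,682/8⌋ = $14,960 → take DB $30,196. Book value $105,686.
Year 3: DB = ⌊$105,686 × 200%/9⌋ = $23,485; SL = ⌊$89,486/7⌋ = $12,783 → take DB $23,485. Book value $82,201.
Year 4: DB = ⌊$82,201 × 200%/9⌋ = $18,266; SL = ⌊$66,001/6⌋ = $11,000 → take DB $18,266. Book value $63,935.
Year 5: DB = ⌊$63,935 × 200%/9⌋ = $14,207; SL = ⌊$47,735/5⌋ = $9,547 → take DB $14,207. Book value $49,728.
Year 6: DB = ⌊$49,728 × 200%/9⌋ = $11,050; SL = ⌊$33,528/4⌋ = $8,382 → take DB $11,050. Book value $38,678.

$11,050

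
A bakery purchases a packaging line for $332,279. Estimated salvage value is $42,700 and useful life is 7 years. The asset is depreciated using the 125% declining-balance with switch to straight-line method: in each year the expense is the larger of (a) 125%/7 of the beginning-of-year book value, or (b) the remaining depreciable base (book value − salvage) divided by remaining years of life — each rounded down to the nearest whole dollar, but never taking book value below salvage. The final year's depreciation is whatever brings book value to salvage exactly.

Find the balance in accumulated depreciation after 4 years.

Depreciable base = $332,279 − $42,700 = $289,579.
Year 1: DB = ⌊$332,279 × 125%/7⌋ = $59,335; SL = ⌊$289,579/7⌋ = $41,368 → take DB $59,335. Book value $272,944.
Year 2: DB = ⌊$272,944 × 125%/7⌋ = $48,740; SL = ⌊$230,244/6⌋ = $38,374 → take DB $48,740. Book value $224,204.
Year 3: DB = ⌊$224,204 × 125%/7⌋ = $40,036; SL = ⌊$181,504/5⌋ = $36,300 → take DB $40,036. Book value $184,168.
Year 4: DB = ⌊$184,168 × 125%/7⌋ = $32,887; SL = ⌊$141,468/4⌋ = $35,367 → take SL $35,367. Book value $148,801.
Accumulated through year 4 = $332,279 − $148,801 = $183,478.

$183,478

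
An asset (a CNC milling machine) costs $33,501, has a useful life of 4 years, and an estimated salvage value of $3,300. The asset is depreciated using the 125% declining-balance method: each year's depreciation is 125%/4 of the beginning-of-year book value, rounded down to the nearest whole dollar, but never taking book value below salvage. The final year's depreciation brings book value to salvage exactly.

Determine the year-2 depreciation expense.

$7,197

Depreciable base = $33,501 − $3,300 = $30,201.
Year 1: ⌊$33,501 × 125%/4⌋ = $10,469. Book value $23,032.
Year 2: ⌊$23,032 × 125%/4⌋ = $7,197. Book value $15,835.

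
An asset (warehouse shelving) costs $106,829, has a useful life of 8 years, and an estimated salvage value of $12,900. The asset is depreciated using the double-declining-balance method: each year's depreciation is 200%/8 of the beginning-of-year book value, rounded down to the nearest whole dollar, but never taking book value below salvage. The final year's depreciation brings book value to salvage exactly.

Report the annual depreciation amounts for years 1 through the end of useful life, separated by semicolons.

Depreciable base = $106,829 − $12,900 = $93,929.
Year 1: ⌊$106,829 × 200%/8⌋ = $26,707. Book value $80,122.
Year 2: ⌊$80,122 × 200%/8⌋ = $20,030. Book value $60,092.
Year 3: ⌊$60,092 × 200%/8⌋ = $15,023. Book value $45,069.
Year 4: ⌊$45,069 × 200%/8⌋ = $11,267. Book value $33,802.
Year 5: ⌊$33,802 × 200%/8⌋ = $8,450. Book value $25,352.
Year 6: ⌊$25,352 × 200%/8⌋ = $6,338. Book value $19,014.
Year 7: ⌊$19,014 × 200%/8⌋ = $4,753. Book value $14,261.
Year 8 (final): $14,261 − $12,900 = $1,361. Book value $12,900.

$26,707; $20,030; $15,023; $11,267; $8,450; $6,338; $4,753; $1,361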